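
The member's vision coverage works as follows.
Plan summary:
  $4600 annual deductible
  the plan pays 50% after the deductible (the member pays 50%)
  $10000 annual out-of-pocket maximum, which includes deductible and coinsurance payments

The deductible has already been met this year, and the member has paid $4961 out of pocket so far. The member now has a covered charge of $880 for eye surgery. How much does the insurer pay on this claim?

With the deductible met, the entire $880 is subject to coinsurance.
Member's 50% share of $880 is $440.
Total out-of-pocket so far would be $4961 + $440 = $5401, below the $10000 cap — no reduction.
The plan picks up $880 − $440 = $440.

$440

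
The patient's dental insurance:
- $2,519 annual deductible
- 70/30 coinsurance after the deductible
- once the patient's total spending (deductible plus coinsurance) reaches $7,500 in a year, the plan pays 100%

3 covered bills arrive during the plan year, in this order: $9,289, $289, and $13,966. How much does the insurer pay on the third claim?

$11,102.70

Bill 1, $9,289: $2,519 to deductible, leaving $6,770; 30% of $6,770 = $2,031. Patient owes $4,550 (running OOP $4,550). Insurer: $9,289 − $4,550 = $4,739.
Bill 2, $289: deductible already satisfied, so patient's share is 30% × $289 = $86.70. Cost to patient: $86.70. OOP to date $4,636.70. Plan pays $289 − $86.70 = $202.30.
Bill 3, $13,966: deductible already satisfied, so patient's share is 30% × $13,966 = $4,189.80. OOP would hit $8,826.50 > $7,500, so the cap limits the patient to $7,500 − $4,636.70 = $2,863.30. Plan pays $13,966 − $2,863.30 = $11,102.70.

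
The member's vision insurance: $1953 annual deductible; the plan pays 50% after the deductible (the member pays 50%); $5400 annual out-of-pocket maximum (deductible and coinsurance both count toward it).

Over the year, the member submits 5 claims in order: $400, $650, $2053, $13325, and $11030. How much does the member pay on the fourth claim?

$2872

#1 ($400): all of it applies to the deductible. Cost to member: $400. OOP to date $400.
#2 ($650): fully absorbed by the deductible. Member pays $650; OOP now $1050.
#3 ($2053): $903 finishes the deductible; $1150 goes to coinsurance; member's 50% is $575. Member owes $1478 (running OOP $2528).
#4 ($13325): 50% coinsurance on $13325 = $6662.50. That would push OOP to $9190.50, over the $5400 cap, so member pays $5400 − $2528 = $2872.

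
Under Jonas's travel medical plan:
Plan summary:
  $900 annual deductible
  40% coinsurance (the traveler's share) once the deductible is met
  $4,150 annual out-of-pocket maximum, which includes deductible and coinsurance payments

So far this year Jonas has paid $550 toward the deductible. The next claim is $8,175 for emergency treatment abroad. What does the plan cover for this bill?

$4,695

Remaining deductible: $900 − $550 = $350.
The remaining $7,825 (= $8,175 − $350) moves to coinsurance.
40% of $7,825 = $3,130 falls to the traveler.
Traveler responsibility before any cap: $350 + $3,130 = $3,480.
Cumulative spending $550 + $3,480 = $4,030 stays under the $4,150 maximum.
The plan picks up $8,175 − $3,480 = $4,695.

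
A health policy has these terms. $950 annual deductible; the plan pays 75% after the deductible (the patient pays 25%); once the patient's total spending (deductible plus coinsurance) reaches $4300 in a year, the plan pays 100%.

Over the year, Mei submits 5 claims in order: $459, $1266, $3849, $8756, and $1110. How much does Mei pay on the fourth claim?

$2189

#1 ($459): entire amount goes to the deductible. Cost to patient: $459. OOP to date $459.
#2 ($1266): $491 finishes the deductible; $775 goes to coinsurance; patient's 25% is $193.75. Cost to patient: $684.75. OOP to date $1143.75.
#3 ($3849): deductible already satisfied, so patient's share is 25% × $3849 = $962.25. Patient pays $962.25; OOP now $2106.
#4 ($8756): deductible met; 25% of $8756 = $2189. Patient pays $2189; OOP now $4295.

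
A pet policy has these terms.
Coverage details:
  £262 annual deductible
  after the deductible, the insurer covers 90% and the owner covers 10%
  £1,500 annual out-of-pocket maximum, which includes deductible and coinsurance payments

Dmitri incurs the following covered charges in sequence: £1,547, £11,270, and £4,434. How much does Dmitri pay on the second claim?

Claim 1 — £1,547: £262 to deductible, leaving £1,285; owner's 10% is £128.50. Cost to owner: £390.50. OOP to date £390.50.
Claim 2 — £11,270: deductible already satisfied, so owner's share is 10% × £11,270 = £1,127. OOP would hit £1,517.50 > £1,500, so the cap limits the owner to £1,500 − £390.50 = £1,109.50.

£1,109.50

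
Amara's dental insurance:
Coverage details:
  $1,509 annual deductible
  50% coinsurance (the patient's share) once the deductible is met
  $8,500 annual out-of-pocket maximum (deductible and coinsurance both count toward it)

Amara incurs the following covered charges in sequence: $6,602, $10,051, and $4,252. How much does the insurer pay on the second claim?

$5,606.50

Claim 1 ($6,602): $1,509 to deductible, leaving $5,093; coinsurance $5,093 × 50% = $2,546.50. Patient owes $4,055.50 (running OOP $4,055.50). Plan pays $6,602 − $4,055.50 = $2,546.50.
Claim 2 ($10,051): 50% coinsurance on $10,051 = $5,025.50. Adding that to $4,055.50 gives $9,081, past the $8,500 cap; patient pays only $8,500 − $4,055.50 = $4,444.50. Plan pays $10,051 − $4,444.50 = $5,606.50.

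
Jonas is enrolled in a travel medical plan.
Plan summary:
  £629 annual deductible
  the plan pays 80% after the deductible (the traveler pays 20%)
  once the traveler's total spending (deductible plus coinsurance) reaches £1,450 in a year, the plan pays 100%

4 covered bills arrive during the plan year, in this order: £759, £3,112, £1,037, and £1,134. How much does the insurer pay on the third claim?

£864.40

#1 (£759): deductible takes £629, £130 remains; 20% of £130 = £26. Traveler pays £655; OOP now £655. Insurer: £759 − £655 = £104.
#2 (£3,112): deductible met; 20% of £3,112 = £622.40. Traveler pays £622.40; OOP now £1,277.40. Insurer: £3,112 − £622.40 = £2,489.60.
#3 (£1,037): deductible met; 20% of £1,037 = £207.40. OOP would hit £1,484.80 > £1,450, so the cap limits the traveler to £1,450 − £1,277.40 = £172.60. Plan pays £1,037 − £172.60 = £864.40.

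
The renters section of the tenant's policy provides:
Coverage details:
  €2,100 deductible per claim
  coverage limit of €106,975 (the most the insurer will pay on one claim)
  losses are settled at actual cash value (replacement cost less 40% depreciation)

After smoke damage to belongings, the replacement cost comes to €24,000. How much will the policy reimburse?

€12,300

Actual cash value after 40% depreciation: €24,000 × 60% = €14,400.
Subtract the deductible: €14,400 − €2,100 = €12,300.
€12,300 is within the €106,975 limit, so the insurer pays €12,300.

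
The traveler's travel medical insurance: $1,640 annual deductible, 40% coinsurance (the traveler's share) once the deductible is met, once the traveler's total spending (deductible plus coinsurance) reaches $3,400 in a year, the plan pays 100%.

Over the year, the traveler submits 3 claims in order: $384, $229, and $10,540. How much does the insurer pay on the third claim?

$7,753

#1 ($384): entire amount goes to the deductible. Traveler owes $384 (running OOP $384). Plan pays $384 − $384 = $0.
#2 ($229): fully absorbed by the deductible. Traveler pays $229; OOP now $613. Insurer: $229 − $229 = $0.
#3 ($10,540): deductible takes $1,027, $9,513 remains; traveler's 40% is $3,805.20. Claim cost before the cap: $1,027 + $3,805.20 = $4,832.20. That would push OOP to $5,445.20, over the $3,400 cap, so traveler pays $3,400 − $613 = $2,787. Plan pays $10,540 − $2,787 = $7,753.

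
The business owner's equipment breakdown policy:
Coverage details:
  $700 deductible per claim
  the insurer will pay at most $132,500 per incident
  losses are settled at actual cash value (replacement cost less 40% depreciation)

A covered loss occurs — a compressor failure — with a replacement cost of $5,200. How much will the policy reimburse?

Actual cash value after 40% depreciation: $5,200 × 60% = $3,120.
After the deductible, $3,120 − $700 = $2,420 remains.
$2,420 is within the $132,500 limit, so the insurer pays $2,420.

$2,420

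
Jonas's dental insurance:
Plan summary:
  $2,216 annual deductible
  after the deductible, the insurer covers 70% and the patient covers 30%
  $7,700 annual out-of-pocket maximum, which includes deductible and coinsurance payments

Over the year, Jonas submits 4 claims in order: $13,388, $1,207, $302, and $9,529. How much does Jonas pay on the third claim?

$90.60

Claim 1 ($13,388): $2,216 to deductible, leaving $11,172; coinsurance $11,172 × 30% = $3,351.60. Patient pays $5,567.60; OOP now $5,567.60.
Claim 2 ($1,207): deductible already satisfied, so patient's share is 30% × $1,207 = $362.10. Patient owes $362.10 (running OOP $5,929.70).
Claim 3 ($302): deductible already satisfied, so patient's share is 30% × $302 = $90.60. Cost to patient: $90.60. OOP to date $6,020.30.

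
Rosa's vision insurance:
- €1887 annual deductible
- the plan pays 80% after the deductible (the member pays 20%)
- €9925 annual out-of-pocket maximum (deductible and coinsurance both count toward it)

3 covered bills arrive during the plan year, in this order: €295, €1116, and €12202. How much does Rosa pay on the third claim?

Claim 1 (€295): fully absorbed by the deductible. Member pays €295; OOP now €295.
Claim 2 (€1116): all of it applies to the deductible. Cost to member: €1116. OOP to date €1411.
Claim 3 (€12202): deductible takes €476, €11726 remains; coinsurance €11726 × 20% = €2345.20. Cost to member: €2821.20. OOP to date €4232.20.

€2821.20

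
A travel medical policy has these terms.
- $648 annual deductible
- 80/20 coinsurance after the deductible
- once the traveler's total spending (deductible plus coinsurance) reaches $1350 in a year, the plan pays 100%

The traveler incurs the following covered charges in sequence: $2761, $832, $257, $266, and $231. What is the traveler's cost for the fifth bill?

#1 ($2761): $648 to deductible, leaving $2113; 20% of $2113 = $422.60. Traveler owes $1070.60 (running OOP $1070.60).
#2 ($832): deductible already satisfied, so traveler's share is 20% × $832 = $166.40. Traveler owes $166.40 (running OOP $1237).
#3 ($257): deductible already satisfied, so traveler's share is 20% × $257 = $51.40. Traveler owes $51.40 (running OOP $1288.40).
#4 ($266): 20% coinsurance on $266 = $53.20. Traveler pays $53.20; OOP now $1341.60.
#5 ($231): 20% coinsurance on $231 = $46.20. Adding that to $1341.60 gives $1387.80, past the $1350 cap; traveler pays only $1350 − $1341.60 = $8.40.

$8.40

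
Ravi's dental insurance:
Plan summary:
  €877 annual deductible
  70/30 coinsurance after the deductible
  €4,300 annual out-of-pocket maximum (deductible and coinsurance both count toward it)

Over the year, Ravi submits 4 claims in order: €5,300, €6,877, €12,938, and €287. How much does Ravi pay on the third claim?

Bill 1, €5,300: deductible takes €877, €4,423 remains; coinsurance €4,423 × 30% = €1,326.90. Patient pays €2,203.90; OOP now €2,203.90.
Bill 2, €6,877: deductible already satisfied, so patient's share is 30% × €6,877 = €2,063.10. Cost to patient: €2,063.10. OOP to date €4,267.
Bill 3, €12,938: deductible met; 30% of €12,938 = €3,881.40. Adding that to €4,267 gives €8,148.40, past the €4,300 cap; patient pays only €4,300 − €4,267 = €33.

€33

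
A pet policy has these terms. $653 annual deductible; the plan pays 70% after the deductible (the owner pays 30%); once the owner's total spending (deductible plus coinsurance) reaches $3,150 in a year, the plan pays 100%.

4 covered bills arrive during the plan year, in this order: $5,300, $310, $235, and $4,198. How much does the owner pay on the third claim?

Claim 1 — $5,300: $653 finishes the deductible; $4,647 goes to coinsurance; coinsurance $4,647 × 30% = $1,394.10. Owner pays $2,047.10; OOP now $2,047.10.
Claim 2 — $310: deductible met; 30% of $310 = $93. Owner pays $93; OOP now $2,140.10.
Claim 3 — $235: 30% coinsurance on $235 = $70.50. Owner pays $70.50; OOP now $2,210.60.

$70.50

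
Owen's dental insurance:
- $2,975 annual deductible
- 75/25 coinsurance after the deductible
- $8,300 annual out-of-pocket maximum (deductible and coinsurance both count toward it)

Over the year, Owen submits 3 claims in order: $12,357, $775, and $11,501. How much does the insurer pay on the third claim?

$8,715.25

Claim 1 ($12,357): $2,975 to deductible, leaving $9,382; 25% of $9,382 = $2,345.50. Patient owes $5,320.50 (running OOP $5,320.50). Plan pays $12,357 − $5,320.50 = $7,036.50.
Claim 2 ($775): deductible already satisfied, so patient's share is 25% × $775 = $193.75. Patient pays $193.75; OOP now $5,514.25. Plan pays $775 − $193.75 = $581.25.
Claim 3 ($11,501): deductible met; 25% of $11,501 = $2,875.25. That would push OOP to $8,389.50, over the $8,300 cap, so patient pays $8,300 − $5,514.25 = $2,785.75. Insurer: $11,501 − $2,785.75 = $8,715.25.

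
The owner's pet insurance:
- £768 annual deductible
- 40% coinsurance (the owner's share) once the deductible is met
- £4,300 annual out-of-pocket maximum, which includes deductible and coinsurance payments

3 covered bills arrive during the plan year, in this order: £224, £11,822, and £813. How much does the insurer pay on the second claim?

Bill 1, £224: fully absorbed by the deductible. Owner owes £224 (running OOP £224). Plan pays £224 − £224 = £0.
Bill 2, £11,822: £544 to deductible, leaving £11,278; 40% of £11,278 = £4,511.20. Claim cost before the cap: £544 + £4,511.20 = £5,055.20. OOP would hit £5,279.20 > £4,300, so the cap limits the owner to £4,300 − £224 = £4,076. Insurer: £11,822 − £4,076 = £7,746.

£7,746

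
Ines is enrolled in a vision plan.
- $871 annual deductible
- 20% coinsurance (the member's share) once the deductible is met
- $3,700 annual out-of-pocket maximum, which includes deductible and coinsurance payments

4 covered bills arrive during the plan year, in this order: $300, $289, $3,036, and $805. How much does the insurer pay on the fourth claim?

$644

Bill 1, $300: fully absorbed by the deductible. Member owes $300 (running OOP $300). Insurer: $300 − $300 = $0.
Bill 2, $289: all of it applies to the deductible. Cost to member: $289. OOP to date $589. Plan pays $289 − $289 = $0.
Bill 3, $3,036: $282 to deductible, leaving $2,754; 20% of $2,754 = $550.80. Member owes $832.80 (running OOP $1,421.80). Plan pays $3,036 − $832.80 = $2,203.20.
Bill 4, $805: deductible already satisfied, so member's share is 20% × $805 = $161. Member owes $161 (running OOP $1,582.80). Plan pays $805 − $161 = $644.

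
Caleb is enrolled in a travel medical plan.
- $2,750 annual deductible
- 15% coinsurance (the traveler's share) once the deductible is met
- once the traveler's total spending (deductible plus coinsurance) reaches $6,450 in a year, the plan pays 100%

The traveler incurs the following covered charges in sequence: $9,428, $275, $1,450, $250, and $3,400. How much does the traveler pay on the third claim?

$217.50

#1 ($9,428): deductible takes $2,750, $6,678 remains; 15% of $6,678 = $1,001.70. Traveler owes $3,751.70 (running OOP $3,751.70).
#2 ($275): deductible met; 15% of $275 = $41.25. Traveler pays $41.25; OOP now $3,792.95.
#3 ($1,450): deductible met; 15% of $1,450 = $217.50. Traveler pays $217.50; OOP now $4,010.45.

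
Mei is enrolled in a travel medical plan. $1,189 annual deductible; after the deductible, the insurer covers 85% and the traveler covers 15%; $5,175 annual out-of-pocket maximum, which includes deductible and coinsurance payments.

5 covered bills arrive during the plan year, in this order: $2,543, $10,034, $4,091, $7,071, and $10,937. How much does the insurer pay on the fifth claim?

$10,333.50

Claim 1 ($2,543): $1,189 to deductible, leaving $1,354; 15% of $1,354 = $203.10. Traveler owes $1,392.10 (running OOP $1,392.10). Plan pays $2,543 − $1,392.10 = $1,150.90.
Claim 2 ($10,034): deductible met; 15% of $10,034 = $1,505.10. Cost to traveler: $1,505.10. OOP to date $2,897.20. Insurer: $10,034 − $1,505.10 = $8,528.90.
Claim 3 ($4,091): deductible already satisfied, so traveler's share is 15% × $4,091 = $613.65. Traveler owes $613.65 (running OOP $3,510.85). Insurer: $4,091 − $613.65 = $3,477.35.
Claim 4 ($7,071): deductible already satisfied, so traveler's share is 15% × $7,071 = $1,060.65. Cost to traveler: $1,060.65. OOP to date $4,571.50. Insurer: $7,071 − $1,060.65 = $6,010.35.
Claim 5 ($10,937): deductible met; 15% of $10,937 = $1,640.55. OOP would hit $6,212.05 > $5,175, so the cap limits the traveler to $5,175 − $4,571.50 = $603.50. Insurer: $10,937 − $603.50 = $10,333.50.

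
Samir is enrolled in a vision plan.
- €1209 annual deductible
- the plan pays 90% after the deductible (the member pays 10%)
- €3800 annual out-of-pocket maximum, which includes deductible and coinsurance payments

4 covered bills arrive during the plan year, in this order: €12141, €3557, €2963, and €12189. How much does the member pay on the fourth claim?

€845.80

Claim 1 — €12141: deductible takes €1209, €10932 remains; member's 10% is €1093.20. Cost to member: €2302.20. OOP to date €2302.20.
Claim 2 — €3557: 10% coinsurance on €3557 = €355.70. Member pays €355.70; OOP now €2657.90.
Claim 3 — €2963: deductible met; 10% of €2963 = €296.30. Member owes €296.30 (running OOP €2954.20).
Claim 4 — €12189: deductible already satisfied, so member's share is 10% × €12189 = €1218.90. Adding that to €2954.20 gives €4173.10, past the €3800 cap; member pays only €3800 − €2954.20 = €845.80.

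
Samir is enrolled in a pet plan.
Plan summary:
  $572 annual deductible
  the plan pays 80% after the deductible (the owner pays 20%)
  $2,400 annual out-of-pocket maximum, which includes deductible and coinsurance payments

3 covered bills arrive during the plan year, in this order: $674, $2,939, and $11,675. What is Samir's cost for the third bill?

Claim 1 ($674): deductible takes $572, $102 remains; owner's 20% is $20.40. Owner owes $592.40 (running OOP $592.40).
Claim 2 ($2,939): deductible met; 20% of $2,939 = $587.80. Cost to owner: $587.80. OOP to date $1,180.20.
Claim 3 ($11,675): deductible already satisfied, so owner's share is 20% × $11,675 = $2,335. OOP would hit $3,515.20 > $2,400, so the cap limits the owner to $2,400 − $1,180.20 = $1,219.80.

$1,219.80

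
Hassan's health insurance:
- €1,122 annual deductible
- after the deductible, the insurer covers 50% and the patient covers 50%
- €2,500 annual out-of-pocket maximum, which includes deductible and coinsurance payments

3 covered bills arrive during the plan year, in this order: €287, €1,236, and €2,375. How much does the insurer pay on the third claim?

€1,197.50

Bill 1, €287: fully absorbed by the deductible. Patient owes €287 (running OOP €287). Insurer: €287 − €287 = €0.
Bill 2, €1,236: €835 finishes the deductible; €401 goes to coinsurance; patient's 50% is €200.50. Cost to patient: €1,035.50. OOP to date €1,322.50. Plan pays €1,236 − €1,035.50 = €200.50.
Bill 3, €2,375: 50% coinsurance on €2,375 = €1,187.50. That would push OOP to €2,510, over the €2,500 cap, so patient pays €2,500 − €1,322.50 = €1,177.50. Plan pays €2,375 − €1,177.50 = €1,197.50.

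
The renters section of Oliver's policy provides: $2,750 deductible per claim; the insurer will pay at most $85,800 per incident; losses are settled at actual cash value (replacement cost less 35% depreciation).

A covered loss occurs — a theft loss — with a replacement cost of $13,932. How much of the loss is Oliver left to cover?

$7,626.20

Actual cash value after 35% depreciation: $13,932 × 65% = $9,055.80.
After the deductible, $9,055.80 − $2,750 = $6,305.80 remains.
That's under the $85,800 cap, so the insurer reimburses the full $6,305.80.
Tenant's share is the uncovered remainder: $13,932 − $6,305.80 = $7,626.20.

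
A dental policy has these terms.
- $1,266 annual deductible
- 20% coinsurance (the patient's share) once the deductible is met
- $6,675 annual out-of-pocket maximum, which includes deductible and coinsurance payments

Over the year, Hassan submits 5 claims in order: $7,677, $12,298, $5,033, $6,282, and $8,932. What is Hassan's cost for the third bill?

$1,006.60

#1 ($7,677): $1,266 to deductible, leaving $6,411; patient's 20% is $1,282.20. Cost to patient: $2,548.20. OOP to date $2,548.20.
#2 ($12,298): deductible already satisfied, so patient's share is 20% × $12,298 = $2,459.60. Cost to patient: $2,459.60. OOP to date $5,007.80.
#3 ($5,033): deductible met; 20% of $5,033 = $1,006.60. Patient pays $1,006.60; OOP now $6,014.40.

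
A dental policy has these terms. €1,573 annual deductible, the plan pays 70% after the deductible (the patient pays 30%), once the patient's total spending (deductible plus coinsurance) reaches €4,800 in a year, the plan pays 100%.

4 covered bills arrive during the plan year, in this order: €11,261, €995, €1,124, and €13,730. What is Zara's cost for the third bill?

€22.10

Bill 1, €11,261: €1,573 to deductible, leaving €9,688; coinsurance €9,688 × 30% = €2,906.40. Patient owes €4,479.40 (running OOP €4,479.40).
Bill 2, €995: deductible already satisfied, so patient's share is 30% × €995 = €298.50. Patient owes €298.50 (running OOP €4,777.90).
Bill 3, €1,124: 30% coinsurance on €1,124 = €337.20. Adding that to €4,777.90 gives €5,115.10, past the €4,800 cap; patient pays only €4,800 − €4,777.90 = €22.10.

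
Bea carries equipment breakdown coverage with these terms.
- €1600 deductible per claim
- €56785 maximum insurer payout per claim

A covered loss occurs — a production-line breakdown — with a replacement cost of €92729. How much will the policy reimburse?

After the deductible, €92729 − €1600 = €91129 remains.
€91129 exceeds the €56785 limit, so the insurer pays the limit: €56785.

€56785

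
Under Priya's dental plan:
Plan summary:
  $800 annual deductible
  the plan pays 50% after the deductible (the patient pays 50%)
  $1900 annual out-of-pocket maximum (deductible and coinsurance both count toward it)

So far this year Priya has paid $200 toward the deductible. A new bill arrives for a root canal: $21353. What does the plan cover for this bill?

$19653

$200 of the $800 deductible is already met, leaving $600.
That leaves $21353 − $600 = $20753 for coinsurance.
Coinsurance: $20753 × 50% = $10376.50.
Patient responsibility before any cap: $600 + $10376.50 = $10976.50.
Adding $10976.50 to the $200 already spent would give $11176.50, which exceeds the $1900 cap; the patient pays just $1900 − $200 = $1700.
The plan picks up $21353 − $1700 = $19653.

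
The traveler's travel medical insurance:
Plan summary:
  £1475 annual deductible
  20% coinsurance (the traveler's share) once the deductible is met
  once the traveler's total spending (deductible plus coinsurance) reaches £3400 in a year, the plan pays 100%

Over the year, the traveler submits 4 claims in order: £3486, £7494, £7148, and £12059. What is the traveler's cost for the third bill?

Bill 1, £3486: deductible takes £1475, £2011 remains; coinsurance £2011 × 20% = £402.20. Cost to traveler: £1877.20. OOP to date £1877.20.
Bill 2, £7494: deductible already satisfied, so traveler's share is 20% × £7494 = £1498.80. Cost to traveler: £1498.80. OOP to date £3376.
Bill 3, £7148: deductible met; 20% of £7148 = £1429.60. Adding that to £3376 gives £4805.60, past the £3400 cap; traveler pays only £3400 − £3376 = £24.

£24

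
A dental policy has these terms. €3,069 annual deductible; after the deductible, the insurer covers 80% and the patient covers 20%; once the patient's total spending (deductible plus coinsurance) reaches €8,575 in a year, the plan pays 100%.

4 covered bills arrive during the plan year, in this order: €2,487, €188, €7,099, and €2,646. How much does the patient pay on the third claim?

Claim 1 (€2,487): fully absorbed by the deductible. Patient pays €2,487; OOP now €2,487.
Claim 2 (€188): all of it applies to the deductible. Patient owes €188 (running OOP €2,675).
Claim 3 (€7,099): deductible takes €394, €6,705 remains; 20% of €6,705 = €1,341. Patient pays €1,735; OOP now €4,410.

€1,735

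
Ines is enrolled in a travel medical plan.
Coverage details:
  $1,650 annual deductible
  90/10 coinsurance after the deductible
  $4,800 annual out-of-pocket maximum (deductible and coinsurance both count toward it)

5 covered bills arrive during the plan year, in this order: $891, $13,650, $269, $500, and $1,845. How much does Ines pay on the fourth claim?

#1 ($891): fully absorbed by the deductible. Cost to traveler: $891. OOP to date $891.
#2 ($13,650): $759 to deductible, leaving $12,891; 10% of $12,891 = $1,289.10. Traveler pays $2,048.10; OOP now $2,939.10.
#3 ($269): deductible already satisfied, so traveler's share is 10% × $269 = $26.90. Traveler pays $26.90; OOP now $2,966.
#4 ($500): deductible met; 10% of $500 = $50. Traveler owes $50 (running OOP $3,016).

$50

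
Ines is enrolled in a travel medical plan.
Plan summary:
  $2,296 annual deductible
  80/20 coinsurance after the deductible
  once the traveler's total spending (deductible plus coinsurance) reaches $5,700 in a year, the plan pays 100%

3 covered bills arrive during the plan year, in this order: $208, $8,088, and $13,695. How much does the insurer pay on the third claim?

Claim 1 — $208: fully absorbed by the deductible. Traveler owes $208 (running OOP $208). Plan pays $208 − $208 = $0.
Claim 2 — $8,088: $2,088 finishes the deductible; $6,000 goes to coinsurance; 20% of $6,000 = $1,200. Cost to traveler: $3,288. OOP to date $3,496. Plan pays $8,088 − $3,288 = $4,800.
Claim 3 — $13,695: deductible already satisfied, so traveler's share is 20% × $13,695 = $2,739. OOP would hit $6,235 > $5,700, so the cap limits the traveler to $5,700 − $3,496 = $2,204. Plan pays $13,695 − $2,204 = $11,491.

$11,491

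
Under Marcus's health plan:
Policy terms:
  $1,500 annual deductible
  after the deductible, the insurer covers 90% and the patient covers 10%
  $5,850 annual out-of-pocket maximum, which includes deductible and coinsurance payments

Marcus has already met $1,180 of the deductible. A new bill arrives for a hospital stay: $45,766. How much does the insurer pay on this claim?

$1,180 of the $1,500 deductible is already met, leaving $320.
The remaining $45,446 (= $45,766 − $320) moves to coinsurance.
Coinsurance: $45,446 × 10% = $4,544.60.
That puts the patient's cost at $320 + $4,544.60 = $4,864.60 before any cap.
Adding $4,864.60 to the $1,180 already spent would give $6,044.60, which exceeds the $5,850 cap; the patient pays just $5,850 − $1,180 = $4,670.
Insurer pays the balance: $45,766 − $4,670 = $41,096.

$41,096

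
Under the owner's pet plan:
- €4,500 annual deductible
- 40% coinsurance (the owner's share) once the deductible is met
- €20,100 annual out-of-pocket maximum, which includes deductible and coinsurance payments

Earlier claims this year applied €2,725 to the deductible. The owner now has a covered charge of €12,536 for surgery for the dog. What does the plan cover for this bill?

€2,725 of the €4,500 deductible is already met, leaving €1,775.
The remaining €10,761 (= €12,536 − €1,775) moves to coinsurance.
Coinsurance: €10,761 × 40% = €4,304.40.
That puts the owner's cost at €1,775 + €4,304.40 = €6,079.40 before any cap.
Total out-of-pocket so far would be €2,725 + €6,079.40 = €8,804.40, below the €20,100 cap — no reduction.
The plan picks up €12,536 − €6,079.40 = €6,456.60.

€6,456.60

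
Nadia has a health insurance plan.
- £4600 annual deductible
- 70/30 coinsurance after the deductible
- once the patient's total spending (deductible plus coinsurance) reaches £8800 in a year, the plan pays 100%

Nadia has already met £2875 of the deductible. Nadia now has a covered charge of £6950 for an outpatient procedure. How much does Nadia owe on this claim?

£3292.50

Deductible still to meet: £4600 − £2875 = £1725.
The remaining £5225 (= £6950 − £1725) moves to coinsurance.
Coinsurance: £5225 × 30% = £1567.50.
So the patient owes £1725 + £1567.50 = £3292.50 before any cap.
Cumulative spending £2875 + £3292.50 = £6167.50 stays under the £8800 maximum.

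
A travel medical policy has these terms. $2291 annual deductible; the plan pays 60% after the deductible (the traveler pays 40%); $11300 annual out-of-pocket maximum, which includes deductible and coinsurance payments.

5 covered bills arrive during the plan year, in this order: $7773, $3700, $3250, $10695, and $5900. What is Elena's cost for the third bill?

$1300

Bill 1, $7773: deductible takes $2291, $5482 remains; coinsurance $5482 × 40% = $2192.80. Cost to traveler: $4483.80. OOP to date $4483.80.
Bill 2, $3700: deductible met; 40% of $3700 = $1480. Cost to traveler: $1480. OOP to date $5963.80.
Bill 3, $3250: deductible already satisfied, so traveler's share is 40% × $3250 = $1300. Cost to traveler: $1300. OOP to date $7263.80.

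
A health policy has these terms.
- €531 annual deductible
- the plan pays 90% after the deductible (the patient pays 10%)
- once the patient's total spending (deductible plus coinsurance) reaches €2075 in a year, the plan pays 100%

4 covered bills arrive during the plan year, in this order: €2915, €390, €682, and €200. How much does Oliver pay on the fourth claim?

Bill 1, €2915: deductible takes €531, €2384 remains; patient's 10% is €238.40. Patient owes €769.40 (running OOP €769.40).
Bill 2, €390: 10% coinsurance on €390 = €39. Patient owes €39 (running OOP €808.40).
Bill 3, €682: deductible met; 10% of €682 = €68.20. Patient owes €68.20 (running OOP €876.60).
Bill 4, €200: 10% coinsurance on €200 = €20. Patient owes €20 (running OOP €896.60).

€20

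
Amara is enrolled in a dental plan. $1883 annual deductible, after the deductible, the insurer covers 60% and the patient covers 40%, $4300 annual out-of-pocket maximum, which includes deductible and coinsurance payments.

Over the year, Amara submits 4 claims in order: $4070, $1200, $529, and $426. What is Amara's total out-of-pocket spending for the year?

$3619.80

#1 ($4070): $1883 finishes the deductible; $2187 goes to coinsurance; coinsurance $2187 × 40% = $874.80. Patient owes $2757.80 (running OOP $2757.80).
#2 ($1200): deductible already satisfied, so patient's share is 40% × $1200 = $480. Patient pays $480; OOP now $3237.80.
#3 ($529): deductible met; 40% of $529 = $211.60. Patient owes $211.60 (running OOP $3449.40).
#4 ($426): deductible met; 40% of $426 = $170.40. Cost to patient: $170.40. OOP to date $3619.80.
Summing the patient's payments: $2757.80 + $480 + $211.60 + $170.40 = $3619.80.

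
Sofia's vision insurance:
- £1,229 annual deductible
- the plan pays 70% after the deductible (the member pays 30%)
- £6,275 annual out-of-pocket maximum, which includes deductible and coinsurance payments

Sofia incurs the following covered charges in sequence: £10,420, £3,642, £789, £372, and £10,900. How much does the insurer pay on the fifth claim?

Claim 1 — £10,420: £1,229 finishes the deductible; £9,191 goes to coinsurance; coinsurance £9,191 × 30% = £2,757.30. Member owes £3,986.30 (running OOP £3,986.30). Plan pays £10,420 − £3,986.30 = £6,433.70.
Claim 2 — £3,642: deductible already satisfied, so member's share is 30% × £3,642 = £1,092.60. Member owes £1,092.60 (running OOP £5,078.90). Insurer: £3,642 − £1,092.60 = £2,549.40.
Claim 3 — £789: 30% coinsurance on £789 = £236.70. Cost to member: £236.70. OOP to date £5,315.60. Insurer: £789 − £236.70 = £552.30.
Claim 4 — £372: deductible met; 30% of £372 = £111.60. Member pays £111.60; OOP now £5,427.20. Insurer: £372 − £111.60 = £260.40.
Claim 5 — £10,900: deductible met; 30% of £10,900 = £3,270. OOP would hit £8,697.20 > £6,275, so the cap limits the member to £6,275 − £5,427.20 = £847.80. Insurer: £10,900 − £847.80 = £10,052.20.

£10,052.20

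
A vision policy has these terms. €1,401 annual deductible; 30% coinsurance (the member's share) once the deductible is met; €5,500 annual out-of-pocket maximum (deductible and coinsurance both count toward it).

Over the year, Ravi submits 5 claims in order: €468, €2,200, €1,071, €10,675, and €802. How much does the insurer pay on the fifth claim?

Bill 1, €468: fully absorbed by the deductible. Member pays €468; OOP now €468. Plan pays €468 − €468 = €0.
Bill 2, €2,200: deductible takes €933, €1,267 remains; coinsurance €1,267 × 30% = €380.10. Member owes €1,313.10 (running OOP €1,781.10). Insurer: €2,200 − €1,313.10 = €886.90.
Bill 3, €1,071: deductible met; 30% of €1,071 = €321.30. Member owes €321.30 (running OOP €2,102.40). Plan pays €1,071 − €321.30 = €749.70.
Bill 4, €10,675: deductible already satisfied, so member's share is 30% × €10,675 = €3,202.50. Member owes €3,202.50 (running OOP €5,304.90). Insurer: €10,675 − €3,202.50 = €7,472.50.
Bill 5, €802: deductible met; 30% of €802 = €240.60. OOP would hit €5,545.50 > €5,500, so the cap limits the member to €5,500 − €5,304.90 = €195.10. Insurer: €802 − €195.10 = €606.90.

€606.90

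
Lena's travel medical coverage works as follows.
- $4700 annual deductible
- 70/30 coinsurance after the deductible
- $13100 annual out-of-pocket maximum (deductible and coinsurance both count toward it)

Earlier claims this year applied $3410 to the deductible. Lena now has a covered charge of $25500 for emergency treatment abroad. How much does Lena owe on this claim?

$8553

$3410 of the $4700 deductible is already met, leaving $1290.
After the $1290 deductible portion, $25500 − $1290 = $24210 is subject to coinsurance.
30% of $24210 = $7263 falls to the traveler.
That puts the traveler's cost at $1290 + $7263 = $8553 before any cap.
Year-to-date out-of-pocket becomes $3410 + $8553 = $11963, still under the $13100 maximum, so no cap applies.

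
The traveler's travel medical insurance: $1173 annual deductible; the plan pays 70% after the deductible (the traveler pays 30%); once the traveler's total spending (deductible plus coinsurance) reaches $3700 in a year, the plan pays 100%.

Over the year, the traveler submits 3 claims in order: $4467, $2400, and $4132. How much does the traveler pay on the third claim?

$818.80

Bill 1, $4467: deductible takes $1173, $3294 remains; coinsurance $3294 × 30% = $988.20. Cost to traveler: $2161.20. OOP to date $2161.20.
Bill 2, $2400: deductible met; 30% of $2400 = $720. Traveler pays $720; OOP now $2881.20.
Bill 3, $4132: 30% coinsurance on $4132 = $1239.60. OOP would hit $4120.80 > $3700, so the cap limits the traveler to $3700 − $2881.20 = $818.80.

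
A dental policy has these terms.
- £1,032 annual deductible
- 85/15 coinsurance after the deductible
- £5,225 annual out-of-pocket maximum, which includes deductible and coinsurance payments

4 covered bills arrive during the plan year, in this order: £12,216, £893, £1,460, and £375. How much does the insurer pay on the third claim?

Bill 1, £12,216: £1,032 finishes the deductible; £11,184 goes to coinsurance; coinsurance £11,184 × 15% = £1,677.60. Patient owes £2,709.60 (running OOP £2,709.60). Plan pays £12,216 − £2,709.60 = £9,506.40.
Bill 2, £893: deductible already satisfied, so patient's share is 15% × £893 = £133.95. Patient pays £133.95; OOP now £2,843.55. Plan pays £893 − £133.95 = £759.05.
Bill 3, £1,460: deductible already satisfied, so patient's share is 15% × £1,460 = £219. Cost to patient: £219. OOP to date £3,062.55. Plan pays £1,460 − £219 = £1,241.

£1,241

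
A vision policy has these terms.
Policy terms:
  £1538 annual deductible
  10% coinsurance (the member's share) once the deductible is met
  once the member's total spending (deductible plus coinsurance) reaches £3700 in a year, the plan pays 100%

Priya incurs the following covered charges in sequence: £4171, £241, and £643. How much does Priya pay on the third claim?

#1 (£4171): £1538 finishes the deductible; £2633 goes to coinsurance; coinsurance £2633 × 10% = £263.30. Member owes £1801.30 (running OOP £1801.30).
#2 (£241): 10% coinsurance on £241 = £24.10. Cost to member: £24.10. OOP to date £1825.40.
#3 (£643): deductible already satisfied, so member's share is 10% × £643 = £64.30. Member owes £64.30 (running OOP £1889.70).

£64.30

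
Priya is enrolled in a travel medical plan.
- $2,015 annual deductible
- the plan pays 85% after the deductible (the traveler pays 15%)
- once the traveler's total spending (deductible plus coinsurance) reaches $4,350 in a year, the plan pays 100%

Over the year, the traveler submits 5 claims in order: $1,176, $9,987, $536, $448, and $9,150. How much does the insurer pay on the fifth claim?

$8,334.80

Claim 1 ($1,176): entire amount goes to the deductible. Traveler owes $1,176 (running OOP $1,176). Plan pays $1,176 − $1,176 = $0.
Claim 2 ($9,987): deductible takes $839, $9,148 remains; coinsurance $9,148 × 15% = $1,372.20. Traveler owes $2,211.20 (running OOP $3,387.20). Plan pays $9,987 − $2,211.20 = $7,775.80.
Claim 3 ($536): deductible met; 15% of $536 = $80.40. Traveler owes $80.40 (running OOP $3,467.60). Insurer: $536 − $80.40 = $455.60.
Claim 4 ($448): deductible met; 15% of $448 = $67.20. Cost to traveler: $67.20. OOP to date $3,534.80. Insurer: $448 − $67.20 = $380.80.
Claim 5 ($9,150): 15% coinsurance on $9,150 = $1,372.50. Adding that to $3,534.80 gives $4,907.30, past the $4,350 cap; traveler pays only $4,350 − $3,534.80 = $815.20. Insurer: $9,150 − $815.20 = $8,334.80.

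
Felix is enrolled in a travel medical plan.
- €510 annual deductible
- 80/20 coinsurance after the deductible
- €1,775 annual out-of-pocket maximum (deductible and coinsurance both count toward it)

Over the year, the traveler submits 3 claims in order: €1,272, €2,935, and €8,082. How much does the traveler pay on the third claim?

€525.60

Claim 1 — €1,272: €510 to deductible, leaving €762; 20% of €762 = €152.40. Traveler pays €662.40; OOP now €662.40.
Claim 2 — €2,935: 20% coinsurance on €2,935 = €587. Traveler pays €587; OOP now €1,249.40.
Claim 3 — €8,082: deductible met; 20% of €8,082 = €1,616.40. Adding that to €1,249.40 gives €2,865.80, past the €1,775 cap; traveler pays only €1,775 − €1,249.40 = €525.60.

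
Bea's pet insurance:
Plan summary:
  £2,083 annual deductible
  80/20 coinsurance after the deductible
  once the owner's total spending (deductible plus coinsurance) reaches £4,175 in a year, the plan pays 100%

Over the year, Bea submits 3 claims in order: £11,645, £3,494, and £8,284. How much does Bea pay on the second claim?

£179.60

Claim 1 (£11,645): £2,083 finishes the deductible; £9,562 goes to coinsurance; 20% of £9,562 = £1,912.40. Owner owes £3,995.40 (running OOP £3,995.40).
Claim 2 (£3,494): deductible already satisfied, so owner's share is 20% × £3,494 = £698.80. Adding that to £3,995.40 gives £4,694.20, past the £4,175 cap; owner pays only £4,175 − £3,995.40 = £179.60.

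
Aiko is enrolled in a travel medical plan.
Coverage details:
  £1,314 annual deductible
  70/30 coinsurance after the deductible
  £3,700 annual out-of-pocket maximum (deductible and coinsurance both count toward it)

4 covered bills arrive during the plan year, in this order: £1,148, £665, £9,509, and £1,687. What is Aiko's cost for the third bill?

Bill 1, £1,148: all of it applies to the deductible. Cost to traveler: £1,148. OOP to date £1,148.
Bill 2, £665: £166 finishes the deductible; £499 goes to coinsurance; traveler's 30% is £149.70. Traveler pays £315.70; OOP now £1,463.70.
Bill 3, £9,509: 30% coinsurance on £9,509 = £2,852.70. Adding that to £1,463.70 gives £4,316.40, past the £3,700 cap; traveler pays only £3,700 − £1,463.70 = £2,236.30.

£2,236.30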